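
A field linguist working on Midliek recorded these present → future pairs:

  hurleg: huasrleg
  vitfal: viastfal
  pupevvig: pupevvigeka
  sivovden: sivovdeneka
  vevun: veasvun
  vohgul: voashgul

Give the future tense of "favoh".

faasvoh

"favoh" has 2 vowels. The stems with 2 vowels (hurleg → huasrleg, vitfal → viastfal, vohgul → voashgul) insert -as- after the first vowel.
The other pattern: stems with 3 vowels add -eka.
So favoh → faasvoh.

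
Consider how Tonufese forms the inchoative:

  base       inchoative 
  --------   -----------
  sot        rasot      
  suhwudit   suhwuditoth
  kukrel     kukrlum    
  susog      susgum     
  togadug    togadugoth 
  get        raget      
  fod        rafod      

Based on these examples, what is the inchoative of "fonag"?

fongum

susog and togadug both end in -g yet inflect differently (susgum, togadugoth), so the final letter is not what conditions the rule; the number of vowels is.
"fonag" has 2 vowels. The stems with 2 vowels (susog → susgum, kukrel → kukrlum) delete the last vowel and add -um.
The other patterns: stems with 1 vowel add the prefix ra-; stems with 3 vowels add -oth.
So fonag → fongum.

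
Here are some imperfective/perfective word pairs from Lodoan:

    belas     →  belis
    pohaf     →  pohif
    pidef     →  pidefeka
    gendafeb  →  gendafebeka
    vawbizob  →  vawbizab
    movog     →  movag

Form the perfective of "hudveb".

pohaf and pidef both end in -f yet inflect differently (pohif, pidefeka), so the final letter is not what conditions the rule; the last vowel is.
"hudveb" has last vowel 'e'. The stems whose last vowel is 'e' (pidef → pidefeka, gendafeb → gendafebeka) add -eka.
The other patterns: stems whose last vowel is 'a' change the last vowel to 'i'; stems whose last vowel is 'o' change the last vowel to 'a'.
So hudveb → hudvebeka.

hudvebeka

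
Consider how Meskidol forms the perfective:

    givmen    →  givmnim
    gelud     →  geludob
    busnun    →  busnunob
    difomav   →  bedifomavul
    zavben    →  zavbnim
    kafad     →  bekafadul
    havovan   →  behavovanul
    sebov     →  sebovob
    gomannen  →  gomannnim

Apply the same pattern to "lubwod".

havovan and gomannen both end in -n yet inflect differently (behavovanul, gomannnim), so the final letter is not what conditions the rule; the last vowel is.
"lubwod" has last vowel 'o'. The one such stem in the data (sebov → sebovob) adds -ob, so the same rule applies.
The other patterns: stems whose last vowel is 'a' add be- … -ul around the stem; stems whose last vowel is 'e' delete the last vowel and add -im.
So lubwod → lubwodob.

lubwodob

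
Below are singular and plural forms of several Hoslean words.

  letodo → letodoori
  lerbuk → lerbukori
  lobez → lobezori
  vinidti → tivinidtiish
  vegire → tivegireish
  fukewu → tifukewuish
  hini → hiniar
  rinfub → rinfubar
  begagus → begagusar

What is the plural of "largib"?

largibori

vinidti and hini both end in -i yet inflect differently (tivinidtiish, hiniar), so the final letter is not what conditions the rule; the first letter is.
"largib" begins with l-. The stems beginning with l- (letodo → letodoori, lerbuk → lerbukori, lobez → lobezori) add -ori.
The other patterns: stems beginning with f- or v- add ti- … -ish around the stem; stems beginning with b-, h- or r- add -ar.
So largib → largibori.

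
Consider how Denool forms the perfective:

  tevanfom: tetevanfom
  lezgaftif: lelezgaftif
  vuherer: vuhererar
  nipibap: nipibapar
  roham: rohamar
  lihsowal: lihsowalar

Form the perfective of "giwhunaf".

tevanfom and roham both end in -m yet inflect differently (tetevanfom, rohamar), so the final letter is not what conditions the rule; the last vowel is.
"giwhunaf" has last vowel 'a'. The stems whose last vowel is 'a' (nipibap → nipibapar, roham → rohamar, lihsowal → lihsowalar) add -ar.
The other pattern: stems whose last vowel is 'i' or 'o' repeat the first consonant+vowel as a prefix.
So giwhunaf → giwhunafar.

giwhunafar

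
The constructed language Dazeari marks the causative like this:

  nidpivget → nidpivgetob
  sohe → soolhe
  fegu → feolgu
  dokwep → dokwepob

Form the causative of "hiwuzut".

hiwuzutob

sohe and dokwep both have last vowel 'e' yet inflect differently (soolhe, dokwepob), so the last vowel is not what conditions the rule; whether the stem ends in a vowel or a consonant is.
"hiwuzut" ends in a consonant. The stems ending in a consonant (dokwep → dokwepob, nidpivget → nidpivgetob) add -ob.
The other pattern: stems ending in a vowel insert -ol- after the first vowel.
So hiwuzut → hiwuzutob.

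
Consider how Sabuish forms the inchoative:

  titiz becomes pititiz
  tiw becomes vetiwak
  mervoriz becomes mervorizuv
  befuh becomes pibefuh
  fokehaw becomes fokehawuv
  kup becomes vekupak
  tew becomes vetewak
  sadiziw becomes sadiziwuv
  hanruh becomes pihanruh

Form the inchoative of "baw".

tiw and fokehaw both end in -w yet inflect differently (vetiwak, fokehawuv), so the final letter is not what conditions the rule; the number of vowels is.
"baw" has 1 vowel. The stems with 1 vowel (tiw → vetiwak, tew → vetewak, kup → vekupak) add ve- … -ak around the stem.
So baw → vebawak.

vebawak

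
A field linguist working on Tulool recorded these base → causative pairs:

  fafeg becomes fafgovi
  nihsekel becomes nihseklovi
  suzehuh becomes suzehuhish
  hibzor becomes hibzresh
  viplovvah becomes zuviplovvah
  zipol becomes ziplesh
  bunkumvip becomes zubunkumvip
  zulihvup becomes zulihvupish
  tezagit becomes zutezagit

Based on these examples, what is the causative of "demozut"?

demozutish

bunkumvip and zulihvup both end in -p yet inflect differently (zubunkumvip, zulihvupish), so the final letter is not what conditions the rule; the last vowel is.
"demozut" has last vowel 'u'. The stems whose last vowel is 'u' (zulihvup → zulihvupish, suzehuh → suzehuhish) add -ish.
The other patterns: stems whose last vowel is 'a' or 'i' add the prefix zu-; stems whose last vowel is 'e' delete the last vowel and add -ovi; stems whose last vowel is 'o' delete the last vowel and add -esh.
So demozut → demozutish.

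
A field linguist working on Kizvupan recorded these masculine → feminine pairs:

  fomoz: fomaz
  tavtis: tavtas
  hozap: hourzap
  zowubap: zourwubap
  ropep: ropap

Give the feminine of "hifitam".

hozap and ropep both end in -p yet inflect differently (hourzap, ropap), so the final letter is not what conditions the rule; the last vowel is.
"hifitam" has last vowel 'a'. The stems whose last vowel is 'a' (hozap → hourzap, zowubap → zourwubap) insert -ur- after the first vowel.
So hifitam → hiurfitam.

hiurfitam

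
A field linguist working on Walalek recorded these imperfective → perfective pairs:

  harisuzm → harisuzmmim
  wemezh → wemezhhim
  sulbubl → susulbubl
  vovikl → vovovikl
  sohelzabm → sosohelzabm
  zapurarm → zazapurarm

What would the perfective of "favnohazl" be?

favnohazllim

"favnohazl" has second-to-last letter 'z'. The stems whose second-to-last letter is 'z' (harisuzm → harisuzmmim, wemezh → wemezhhim) double the final consonant and add -im.
The other pattern: stems whose second-to-last letter is 'b', 'k' or 'r' repeat the first consonant+vowel as a prefix.
So favnohazl → favnohazllim.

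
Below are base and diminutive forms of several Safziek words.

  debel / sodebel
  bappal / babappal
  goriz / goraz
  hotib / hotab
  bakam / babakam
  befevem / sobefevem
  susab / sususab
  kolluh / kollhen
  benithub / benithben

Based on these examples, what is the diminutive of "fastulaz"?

fafastulaz

benithub and hotib both end in -b yet inflect differently (benithben, hotab), so the final letter is not what conditions the rule; the last vowel is.
"fastulaz" has last vowel 'a'. The stems whose last vowel is 'a' (susab → sususab, bappal → babappal, bakam → babakam) repeat the first consonant+vowel as a prefix.
So fastulaz → fafastulaz.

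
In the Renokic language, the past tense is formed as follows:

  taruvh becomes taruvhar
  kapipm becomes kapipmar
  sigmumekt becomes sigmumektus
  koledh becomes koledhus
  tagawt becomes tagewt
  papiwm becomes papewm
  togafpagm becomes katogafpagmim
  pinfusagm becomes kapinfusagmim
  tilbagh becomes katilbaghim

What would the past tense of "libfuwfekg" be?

libfuwfekgus

taruvh and koledh both end in -h yet inflect differently (taruvhar, koledhus), so the final letter is not what conditions the rule; the second-to-last letter is.
"libfuwfekg" has second-to-last letter 'k'. The one such stem in the data (sigmumekt → sigmumektus) adds -us, so the same rule applies.
The other patterns: stems whose second-to-last letter is 'p' or 'v' add -ar; stems whose second-to-last letter is 'w' change the last vowel to 'e'; stems whose second-to-last letter is 'g' add ka- … -im around the stem.
So libfuwfekg → libfuwfekgus.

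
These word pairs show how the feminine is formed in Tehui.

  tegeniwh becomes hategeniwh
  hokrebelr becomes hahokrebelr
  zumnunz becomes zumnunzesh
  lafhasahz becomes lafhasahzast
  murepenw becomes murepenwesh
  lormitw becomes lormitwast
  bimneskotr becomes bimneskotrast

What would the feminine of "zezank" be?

zezankesh

bimneskotr and hokrebelr both end in -r yet inflect differently (bimneskotrast, hahokrebelr), so the final letter is not what conditions the rule; the second-to-last letter is.
"zezank" has second-to-last letter 'n'. The stems whose second-to-last letter is 'n' (zumnunz → zumnunzesh, murepenw → murepenwesh) add -esh.
The other patterns: stems whose second-to-last letter is 'h' or 't' add -ast; stems whose second-to-last letter is 'l' or 'w' add the prefix ha-.
So zezank → zezankesh.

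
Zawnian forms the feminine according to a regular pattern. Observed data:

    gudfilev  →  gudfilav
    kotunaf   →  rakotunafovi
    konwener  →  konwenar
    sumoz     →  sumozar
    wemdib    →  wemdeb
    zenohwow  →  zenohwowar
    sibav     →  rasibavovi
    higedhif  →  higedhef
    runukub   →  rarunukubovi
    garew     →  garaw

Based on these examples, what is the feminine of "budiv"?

garew and zenohwow both end in -w yet inflect differently (garaw, zenohwowar), so the final letter is not what conditions the rule; the last vowel is.
"budiv" has last vowel 'i'. The stems whose last vowel is 'i' (higedhif → higedhef, wemdib → wemdeb) change the last vowel to 'e'.
So budiv → budev.

budev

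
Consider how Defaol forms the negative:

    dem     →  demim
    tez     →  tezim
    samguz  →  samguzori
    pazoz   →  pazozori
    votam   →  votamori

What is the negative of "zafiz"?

tez and samguz both end in -z yet inflect differently (tezim, samguzori), so the final letter is not what conditions the rule; the number of vowels is.
"zafiz" has 2 vowels. The stems with 2 vowels (samguz → samguzori, pazoz → pazozori, votam → votamori) add -ori.
So zafiz → zafizori.

zafizori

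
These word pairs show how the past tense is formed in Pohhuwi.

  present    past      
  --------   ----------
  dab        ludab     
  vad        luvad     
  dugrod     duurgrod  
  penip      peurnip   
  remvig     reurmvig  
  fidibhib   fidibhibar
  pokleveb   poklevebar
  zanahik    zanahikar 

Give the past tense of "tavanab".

vad and dugrod both end in -d yet inflect differently (luvad, duurgrod), so the final letter is not what conditions the rule; the number of vowels is.
"tavanab" has 3 vowels. The stems with 3 vowels (fidibhib → fidibhibar, pokleveb → poklevebar, zanahik → zanahikar) add -ar.
So tavanab → tavanabar.

tavanabar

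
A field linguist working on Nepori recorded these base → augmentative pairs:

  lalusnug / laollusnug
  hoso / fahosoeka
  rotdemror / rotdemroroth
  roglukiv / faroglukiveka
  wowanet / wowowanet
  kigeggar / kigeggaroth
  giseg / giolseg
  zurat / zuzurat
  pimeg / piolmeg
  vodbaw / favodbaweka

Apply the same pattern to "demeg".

deolmeg

kigeggar and zurat both have last vowel 'a' yet inflect differently (kigeggaroth, zuzurat), so the last vowel is not what conditions the rule; the final letter is.
"demeg" ends in -g. The stems ending in -g (pimeg → piolmeg, lalusnug → laollusnug, giseg → giolseg) insert -ol- after the first vowel.
The other patterns: stems ending in -r add -oth; stems ending in -t repeat the first consonant+vowel as a prefix; stems ending in -o, -v or -w add fa- … -eka around the stem.
So demeg → deolmeg.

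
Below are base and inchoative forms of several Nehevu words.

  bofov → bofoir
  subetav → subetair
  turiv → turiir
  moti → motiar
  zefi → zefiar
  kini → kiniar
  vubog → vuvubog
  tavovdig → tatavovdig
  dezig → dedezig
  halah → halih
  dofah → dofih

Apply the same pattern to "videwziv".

turiv and moti both have last vowel 'i' yet inflect differently (turiir, motiar), so the last vowel is not what conditions the rule; the final letter is.
"videwziv" ends in -v. The stems ending in -v (bofov → bofoir, subetav → subetair, turiv → turiir) drop the final letter and add -ir.
The other patterns: stems ending in -i add -ar; stems ending in -g repeat the first consonant+vowel as a prefix; stems ending in -h change the last vowel to 'i'.
So videwziv → videwziir.

videwziir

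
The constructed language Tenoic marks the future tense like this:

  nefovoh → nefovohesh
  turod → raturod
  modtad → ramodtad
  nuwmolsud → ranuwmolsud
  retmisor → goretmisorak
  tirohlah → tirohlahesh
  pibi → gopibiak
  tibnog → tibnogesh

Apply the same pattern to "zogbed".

"zogbed" ends in -d. The stems ending in -d (turod → raturod, modtad → ramodtad, nuwmolsud → ranuwmolsud) add the prefix ra-.
The other patterns: stems ending in -i or -r add go- … -ak around the stem; stems ending in -g or -h add -esh.
So zogbed → razogbed.

razogbed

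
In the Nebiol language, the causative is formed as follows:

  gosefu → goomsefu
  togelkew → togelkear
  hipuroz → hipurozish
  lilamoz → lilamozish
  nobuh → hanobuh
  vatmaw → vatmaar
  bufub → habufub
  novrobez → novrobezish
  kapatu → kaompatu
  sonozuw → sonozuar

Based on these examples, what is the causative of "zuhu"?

togelkew and novrobez both have last vowel 'e' yet inflect differently (togelkear, novrobezish), so the last vowel is not what conditions the rule; the final letter is.
"zuhu" ends in -u. The stems ending in -u (gosefu → goomsefu, kapatu → kaompatu) insert -om- after the first vowel.
So zuhu → zuomhu.

zuomhu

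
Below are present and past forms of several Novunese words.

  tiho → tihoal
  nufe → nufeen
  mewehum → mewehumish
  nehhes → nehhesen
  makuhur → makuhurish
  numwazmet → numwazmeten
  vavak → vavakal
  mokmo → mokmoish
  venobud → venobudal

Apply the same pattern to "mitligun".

mokmo and tiho both end in -o yet inflect differently (mokmoish, tihoal), so the final letter is not what conditions the rule; the first letter is.
"mitligun" begins with m-. The stems beginning with m- (mewehum → mewehumish, mokmo → mokmoish, makuhur → makuhurish) add -ish.
The other patterns: stems beginning with n- add -en; stems beginning with t- or v- add -al.
So mitligun → mitligunish.

mitligunish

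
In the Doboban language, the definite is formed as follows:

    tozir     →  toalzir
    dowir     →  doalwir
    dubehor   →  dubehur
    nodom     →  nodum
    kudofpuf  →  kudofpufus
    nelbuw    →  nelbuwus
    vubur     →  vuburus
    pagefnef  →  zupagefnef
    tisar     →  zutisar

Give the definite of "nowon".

nowun

tozir and dubehor both end in -r yet inflect differently (toalzir, dubehur), so the final letter is not what conditions the rule; the last vowel is.
"nowon" has last vowel 'o'. The stems whose last vowel is 'o' (dubehor → dubehur, nodom → nodum) change the last vowel to 'u'.
So nowon → nowun.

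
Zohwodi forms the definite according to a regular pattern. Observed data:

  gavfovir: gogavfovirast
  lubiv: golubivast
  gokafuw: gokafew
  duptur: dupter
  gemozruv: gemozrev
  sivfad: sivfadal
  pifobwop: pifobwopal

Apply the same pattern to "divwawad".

gavfovir and duptur both end in -r yet inflect differently (gogavfovirast, dupter), so the final letter is not what conditions the rule; the last vowel is.
"divwawad" has last vowel 'a'. The one such stem in the data (sivfad → sivfadal) adds -al, so the same rule applies.
The other patterns: stems whose last vowel is 'i' add go- … -ast around the stem; stems whose last vowel is 'u' change the last vowel to 'e'.
So divwawad → divwawadal.

divwawadal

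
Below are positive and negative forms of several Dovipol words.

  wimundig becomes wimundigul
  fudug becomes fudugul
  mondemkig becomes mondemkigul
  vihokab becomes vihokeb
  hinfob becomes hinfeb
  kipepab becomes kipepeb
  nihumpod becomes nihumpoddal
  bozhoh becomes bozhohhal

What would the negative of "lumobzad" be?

lumobzaddal

hinfob and nihumpod both have last vowel 'o' yet inflect differently (hinfeb, nihumpoddal), so the last vowel is not what conditions the rule; the final letter is.
"lumobzad" ends in -d. The one such stem in the data (nihumpod → nihumpoddal) doubles the final consonant and adds -al (as does bozhoh), so the same rule applies.
So lumobzad → lumobzaddal.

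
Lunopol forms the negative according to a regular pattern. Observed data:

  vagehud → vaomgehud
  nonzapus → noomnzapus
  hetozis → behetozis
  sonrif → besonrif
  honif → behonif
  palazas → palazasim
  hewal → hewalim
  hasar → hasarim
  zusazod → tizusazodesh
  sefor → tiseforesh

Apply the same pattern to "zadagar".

zadagarim

nonzapus and hetozis both end in -s yet inflect differently (noomnzapus, behetozis), so the final letter is not what conditions the rule; the last vowel is.
"zadagar" has last vowel 'a'. The stems whose last vowel is 'a' (palazas → palazasim, hewal → hewalim, hasar → hasarim) add -im.
The other patterns: stems whose last vowel is 'u' insert -om- after the first vowel; stems whose last vowel is 'i' add the prefix be-; stems whose last vowel is 'o' add ti- … -esh around the stem.
So zadagar → zadagarim.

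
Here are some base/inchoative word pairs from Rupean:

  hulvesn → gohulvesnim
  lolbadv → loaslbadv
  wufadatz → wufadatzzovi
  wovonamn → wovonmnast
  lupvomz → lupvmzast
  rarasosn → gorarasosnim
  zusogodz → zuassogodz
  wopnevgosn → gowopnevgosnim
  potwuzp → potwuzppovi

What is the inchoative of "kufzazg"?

kufzazggovi

lupvomz and zusogodz both end in -z yet inflect differently (lupvmzast, zuassogodz), so the final letter is not what conditions the rule; the second-to-last letter is.
"kufzazg" has second-to-last letter 'z'. The one such stem in the data (potwuzp → potwuzppovi) doubles the final consonant and adds -ovi (as does wufadatz), so the same rule applies.
The other patterns: stems whose second-to-last letter is 'm' delete the last vowel and add -ast; stems whose second-to-last letter is 'd' insert -as- after the first vowel; stems whose second-to-last letter is 's' add go- … -im around the stem.
So kufzazg → kufzazggovi.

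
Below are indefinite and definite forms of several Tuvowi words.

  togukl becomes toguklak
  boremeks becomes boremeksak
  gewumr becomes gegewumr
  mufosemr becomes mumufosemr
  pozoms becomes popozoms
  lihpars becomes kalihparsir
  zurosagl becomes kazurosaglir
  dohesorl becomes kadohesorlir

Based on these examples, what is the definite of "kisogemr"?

kikisogemr

boremeks and pozoms both end in -s yet inflect differently (boremeksak, popozoms), so the final letter is not what conditions the rule; the second-to-last letter is.
"kisogemr" has second-to-last letter 'm'. The stems whose second-to-last letter is 'm' (gewumr → gegewumr, mufosemr → mumufosemr, pozoms → popozoms) repeat the first consonant+vowel as a prefix.
The other patterns: stems whose second-to-last letter is 'k' add -ak; stems whose second-to-last letter is 'g' or 'r' add ka- … -ir around the stem.
So kisogemr → kikisogemr.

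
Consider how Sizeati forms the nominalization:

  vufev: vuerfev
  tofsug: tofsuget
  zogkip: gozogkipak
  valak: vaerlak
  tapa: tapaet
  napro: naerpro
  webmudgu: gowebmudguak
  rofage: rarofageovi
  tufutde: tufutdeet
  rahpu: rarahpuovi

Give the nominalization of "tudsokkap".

tufutde and rofage both end in -e yet inflect differently (tufutdeet, rarofageovi), so the final letter is not what conditions the rule; the first letter is.
"tudsokkap" begins with t-. The stems beginning with t- (tufutde → tufutdeet, tofsug → tofsuget, tapa → tapaet) add -et.
The other patterns: stems beginning with w- or z- add go- … -ak around the stem; stems beginning with n- or v- insert -er- after the first vowel; stems beginning with r- add ra- … -ovi around the stem.
So tudsokkap → tudsokkapet.

tudsokkapet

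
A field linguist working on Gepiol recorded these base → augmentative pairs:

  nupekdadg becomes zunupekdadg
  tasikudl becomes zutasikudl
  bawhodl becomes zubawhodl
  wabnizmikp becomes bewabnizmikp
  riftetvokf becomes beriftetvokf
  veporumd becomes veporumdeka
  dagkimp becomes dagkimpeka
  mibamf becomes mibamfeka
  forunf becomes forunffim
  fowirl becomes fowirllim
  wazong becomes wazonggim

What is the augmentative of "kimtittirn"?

kimtittirnnim

wabnizmikp and dagkimp both end in -p yet inflect differently (bewabnizmikp, dagkimpeka), so the final letter is not what conditions the rule; the second-to-last letter is.
"kimtittirn" has second-to-last letter 'r'. The one such stem in the data (fowirl → fowirllim) doubles the final consonant and adds -im (as do forunf, wazong), so the same rule applies.
So kimtittirn → kimtittirnnim.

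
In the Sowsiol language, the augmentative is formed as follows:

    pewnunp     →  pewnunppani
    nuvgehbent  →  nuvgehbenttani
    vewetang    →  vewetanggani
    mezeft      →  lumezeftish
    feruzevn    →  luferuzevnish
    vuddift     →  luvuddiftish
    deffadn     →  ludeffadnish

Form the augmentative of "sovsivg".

lusovsivgish

"sovsivg" has second-to-last letter 'v'. The one such stem in the data (feruzevn → luferuzevnish) adds lu- … -ish around the stem, so the same rule applies.
So sovsivg → lusovsivgish.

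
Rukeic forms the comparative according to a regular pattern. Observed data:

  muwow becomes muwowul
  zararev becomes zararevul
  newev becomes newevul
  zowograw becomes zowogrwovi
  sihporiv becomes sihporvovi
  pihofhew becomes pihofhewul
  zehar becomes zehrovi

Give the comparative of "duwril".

newev and sihporiv both end in -v yet inflect differently (newevul, sihporvovi), so the final letter is not what conditions the rule; the last vowel is.
"duwril" has last vowel 'i'. The one such stem in the data (sihporiv → sihporvovi) deletes the last vowel and adds -ovi (as do zehar, zowograw), so the same rule applies.
The other pattern: stems whose last vowel is 'e' or 'o' add -ul.
So duwril → duwrlovi.

duwrlovi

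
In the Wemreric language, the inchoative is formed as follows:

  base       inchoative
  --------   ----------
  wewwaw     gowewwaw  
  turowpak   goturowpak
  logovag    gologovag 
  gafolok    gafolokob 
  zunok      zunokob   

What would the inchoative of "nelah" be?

turowpak and zunok both end in -k yet inflect differently (goturowpak, zunokob), so the final letter is not what conditions the rule; the last vowel is.
"nelah" has last vowel 'a'. The stems whose last vowel is 'a' (wewwaw → gowewwaw, turowpak → goturowpak, logovag → gologovag) add the prefix go-.
The other pattern: stems whose last vowel is 'o' add -ob.
So nelah → gonelah.

gonelah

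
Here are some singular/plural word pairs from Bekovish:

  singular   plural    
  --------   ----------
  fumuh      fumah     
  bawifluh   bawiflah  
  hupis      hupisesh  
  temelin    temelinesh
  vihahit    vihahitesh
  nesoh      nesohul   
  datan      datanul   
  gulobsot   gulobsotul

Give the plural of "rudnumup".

fumuh and nesoh both end in -h yet inflect differently (fumah, nesohul), so the final letter is not what conditions the rule; the last vowel is.
"rudnumup" has last vowel 'u'. The stems whose last vowel is 'u' (fumuh → fumah, bawifluh → bawiflah) change the last vowel to 'a'.
The other patterns: stems whose last vowel is 'i' add -esh; stems whose last vowel is 'a' or 'o' add -ul.
So rudnumup → rudnumap.

rudnumap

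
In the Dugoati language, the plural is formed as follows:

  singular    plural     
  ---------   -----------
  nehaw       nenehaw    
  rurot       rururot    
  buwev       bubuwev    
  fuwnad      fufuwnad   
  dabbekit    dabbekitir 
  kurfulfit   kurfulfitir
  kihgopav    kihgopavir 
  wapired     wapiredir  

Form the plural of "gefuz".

rurot and dabbekit both end in -t yet inflect differently (rururot, dabbekitir), so the final letter is not what conditions the rule; the number of vowels is.
"gefuz" has 2 vowels. The stems with 2 vowels (nehaw → nenehaw, rurot → rururot, buwev → bubuwev) repeat the first consonant+vowel as a prefix.
The other pattern: stems with 3 vowels add -ir.
So gefuz → gegefuz.

gegefuz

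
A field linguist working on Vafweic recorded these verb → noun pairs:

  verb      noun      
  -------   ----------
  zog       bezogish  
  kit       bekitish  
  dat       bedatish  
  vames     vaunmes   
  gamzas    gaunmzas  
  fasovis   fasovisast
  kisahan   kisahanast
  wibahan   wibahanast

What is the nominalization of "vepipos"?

vepiposast

"vepipos" has 3 vowels. The stems with 3 vowels (kisahan → kisahanast, wibahan → wibahanast, fasovis → fasovisast) add -ast.
So vepipos → vepiposast.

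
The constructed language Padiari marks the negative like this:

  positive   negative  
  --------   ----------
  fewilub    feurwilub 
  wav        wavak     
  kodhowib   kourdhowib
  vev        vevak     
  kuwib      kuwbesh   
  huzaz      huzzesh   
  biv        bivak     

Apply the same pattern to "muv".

"muv" has 1 vowel. The stems with 1 vowel (vev → vevak, wav → wavak, biv → bivak) add -ak.
So muv → muvak.

muvak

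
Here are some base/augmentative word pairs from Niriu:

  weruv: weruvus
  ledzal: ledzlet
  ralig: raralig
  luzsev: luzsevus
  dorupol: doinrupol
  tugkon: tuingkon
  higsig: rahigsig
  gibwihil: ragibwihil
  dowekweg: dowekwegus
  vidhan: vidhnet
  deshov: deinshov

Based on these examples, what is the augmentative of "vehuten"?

vehutenus

dorupol and ledzal both end in -l yet inflect differently (doinrupol, ledzlet), so the final letter is not what conditions the rule; the last vowel is.
"vehuten" has last vowel 'e'. The stems whose last vowel is 'e' (luzsev → luzsevus, dowekweg → dowekwegus) add -us.
The other patterns: stems whose last vowel is 'o' insert -in- after the first vowel; stems whose last vowel is 'a' delete the last vowel and add -et; stems whose last vowel is 'i' add the prefix ra-.
So vehuten → vehutenus.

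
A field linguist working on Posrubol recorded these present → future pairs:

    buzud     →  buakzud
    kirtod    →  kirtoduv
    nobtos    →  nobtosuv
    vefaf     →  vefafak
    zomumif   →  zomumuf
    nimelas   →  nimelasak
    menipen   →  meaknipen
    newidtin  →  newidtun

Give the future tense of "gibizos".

gibizosuv

nimelas and nobtos both end in -s yet inflect differently (nimelasak, nobtosuv), so the final letter is not what conditions the rule; the last vowel is.
"gibizos" has last vowel 'o'. The stems whose last vowel is 'o' (kirtod → kirtoduv, nobtos → nobtosuv) add -uv.
So gibizos → gibizosuv.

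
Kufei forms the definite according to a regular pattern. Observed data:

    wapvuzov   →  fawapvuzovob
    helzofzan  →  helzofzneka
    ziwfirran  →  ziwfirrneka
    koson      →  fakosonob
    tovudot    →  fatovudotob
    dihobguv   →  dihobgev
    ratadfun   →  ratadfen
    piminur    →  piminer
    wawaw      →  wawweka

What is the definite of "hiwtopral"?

koson and ziwfirran both end in -n yet inflect differently (fakosonob, ziwfirrneka), so the final letter is not what conditions the rule; the last vowel is.
"hiwtopral" has last vowel 'a'. The stems whose last vowel is 'a' (wawaw → wawweka, ziwfirran → ziwfirrneka, helzofzan → helzofzneka) delete the last vowel and add -eka.
The other patterns: stems whose last vowel is 'o' add fa- … -ob around the stem; stems whose last vowel is 'u' change the last vowel to 'e'.
So hiwtopral → hiwtoprleka.

hiwtoprleka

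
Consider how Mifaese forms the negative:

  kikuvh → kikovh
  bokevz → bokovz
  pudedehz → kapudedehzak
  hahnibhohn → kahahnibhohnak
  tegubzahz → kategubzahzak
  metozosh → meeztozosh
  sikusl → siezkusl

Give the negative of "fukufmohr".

kafukufmohrak

bokevz and pudedehz both end in -z yet inflect differently (bokovz, kapudedehzak), so the final letter is not what conditions the rule; the second-to-last letter is.
"fukufmohr" has second-to-last letter 'h'. The stems whose second-to-last letter is 'h' (pudedehz → kapudedehzak, hahnibhohn → kahahnibhohnak, tegubzahz → kategubzahzak) add ka- … -ak around the stem.
So fukufmohr → kafukufmohrak.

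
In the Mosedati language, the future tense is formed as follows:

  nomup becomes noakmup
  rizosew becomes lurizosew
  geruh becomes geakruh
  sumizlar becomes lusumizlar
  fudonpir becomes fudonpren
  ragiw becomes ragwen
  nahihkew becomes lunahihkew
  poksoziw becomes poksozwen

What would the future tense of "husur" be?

huaksur

sumizlar and fudonpir both end in -r yet inflect differently (lusumizlar, fudonpren), so the final letter is not what conditions the rule; the last vowel is.
"husur" has last vowel 'u'. The stems whose last vowel is 'u' (nomup → noakmup, geruh → geakruh) insert -ak- after the first vowel.
The other patterns: stems whose last vowel is 'a' or 'e' add the prefix lu-; stems whose last vowel is 'i' delete the last vowel and add -en.
So husur → huaksur.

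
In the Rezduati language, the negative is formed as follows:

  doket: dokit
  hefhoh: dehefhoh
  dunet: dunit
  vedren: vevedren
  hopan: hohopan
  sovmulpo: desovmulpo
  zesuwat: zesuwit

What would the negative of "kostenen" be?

dunet and vedren both have last vowel 'e' yet inflect differently (dunit, vevedren), so the last vowel is not what conditions the rule; the final letter is.
"kostenen" ends in -n. The stems ending in -n (vedren → vevedren, hopan → hohopan) repeat the first consonant+vowel as a prefix.
So kostenen → kokostenen.

kokostenen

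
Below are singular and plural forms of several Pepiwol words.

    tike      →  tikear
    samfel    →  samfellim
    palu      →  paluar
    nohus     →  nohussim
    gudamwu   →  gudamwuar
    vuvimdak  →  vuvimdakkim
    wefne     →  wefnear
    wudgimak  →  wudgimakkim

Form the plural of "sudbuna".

sudbunaar

gudamwu and nohus both have last vowel 'u' yet inflect differently (gudamwuar, nohussim), so the last vowel is not what conditions the rule; whether the stem ends in a vowel or a consonant is.
"sudbuna" ends in a vowel. The stems ending in a vowel (wefne → wefnear, gudamwu → gudamwuar, palu → paluar) add -ar.
So sudbuna → sudbunaar.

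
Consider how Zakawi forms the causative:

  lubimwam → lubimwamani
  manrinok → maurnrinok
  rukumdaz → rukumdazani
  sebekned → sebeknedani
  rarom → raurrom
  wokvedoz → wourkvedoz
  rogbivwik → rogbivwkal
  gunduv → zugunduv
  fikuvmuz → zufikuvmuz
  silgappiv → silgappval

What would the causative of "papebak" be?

"papebak" has last vowel 'a'. The stems whose last vowel is 'a' (lubimwam → lubimwamani, rukumdaz → rukumdazani) add -ani.
So papebak → papebakani.

papebakani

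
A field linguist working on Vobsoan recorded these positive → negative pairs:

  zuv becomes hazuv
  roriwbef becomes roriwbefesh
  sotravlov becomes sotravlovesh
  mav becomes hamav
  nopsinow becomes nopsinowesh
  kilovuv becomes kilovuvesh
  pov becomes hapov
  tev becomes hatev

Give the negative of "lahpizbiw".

sotravlov and zuv both end in -v yet inflect differently (sotravlovesh, hazuv), so the final letter is not what conditions the rule; the number of vowels is.
"lahpizbiw" has 3 vowels. The stems with 3 vowels (sotravlov → sotravlovesh, roriwbef → roriwbefesh, kilovuv → kilovuvesh) add -esh.
So lahpizbiw → lahpizbiwesh.

lahpizbiwesh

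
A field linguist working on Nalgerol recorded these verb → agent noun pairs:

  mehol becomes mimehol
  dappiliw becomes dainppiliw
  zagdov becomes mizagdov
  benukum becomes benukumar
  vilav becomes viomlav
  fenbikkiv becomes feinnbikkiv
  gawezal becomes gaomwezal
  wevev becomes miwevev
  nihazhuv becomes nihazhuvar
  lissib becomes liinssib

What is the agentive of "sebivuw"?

sebivuwar

nihazhuv and fenbikkiv both end in -v yet inflect differently (nihazhuvar, feinnbikkiv), so the final letter is not what conditions the rule; the last vowel is.
"sebivuw" has last vowel 'u'. The stems whose last vowel is 'u' (nihazhuv → nihazhuvar, benukum → benukumar) add -ar.
The other patterns: stems whose last vowel is 'i' insert -in- after the first vowel; stems whose last vowel is 'a' insert -om- after the first vowel; stems whose last vowel is 'e' or 'o' add the prefix mi-.
So sebivuw → sebivuwar.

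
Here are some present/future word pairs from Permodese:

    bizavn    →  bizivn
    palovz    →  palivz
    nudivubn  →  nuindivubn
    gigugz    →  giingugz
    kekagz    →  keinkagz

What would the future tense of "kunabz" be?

bizavn and nudivubn both end in -n yet inflect differently (bizivn, nuindivubn), so the final letter is not what conditions the rule; the second-to-last letter is.
"kunabz" has second-to-last letter 'b'. The one such stem in the data (nudivubn → nuindivubn) inserts -in- after the first vowel (as do gigugz, kekagz), so the same rule applies.
So kunabz → kuinnabz.

kuinnabz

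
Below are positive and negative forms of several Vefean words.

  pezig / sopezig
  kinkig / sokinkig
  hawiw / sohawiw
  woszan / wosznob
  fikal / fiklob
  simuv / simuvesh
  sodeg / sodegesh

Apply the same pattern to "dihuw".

dihuwesh

pezig and sodeg both end in -g yet inflect differently (sopezig, sodegesh), so the final letter is not what conditions the rule; the last vowel is.
"dihuw" has last vowel 'u'. The one such stem in the data (simuv → simuvesh) adds -esh, so the same rule applies.
The other patterns: stems whose last vowel is 'i' add the prefix so-; stems whose last vowel is 'a' delete the last vowel and add -ob.
So dihuw → dihuwesh.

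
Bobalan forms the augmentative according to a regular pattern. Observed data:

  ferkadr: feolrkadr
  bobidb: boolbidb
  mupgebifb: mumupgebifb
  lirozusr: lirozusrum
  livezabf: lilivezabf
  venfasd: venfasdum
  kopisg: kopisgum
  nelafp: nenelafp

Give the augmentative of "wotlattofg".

"wotlattofg" has second-to-last letter 'f'. The stems whose second-to-last letter is 'f' (nelafp → nenelafp, mupgebifb → mumupgebifb) repeat the first consonant+vowel as a prefix.
So wotlattofg → wowotlattofg.

wowotlattofg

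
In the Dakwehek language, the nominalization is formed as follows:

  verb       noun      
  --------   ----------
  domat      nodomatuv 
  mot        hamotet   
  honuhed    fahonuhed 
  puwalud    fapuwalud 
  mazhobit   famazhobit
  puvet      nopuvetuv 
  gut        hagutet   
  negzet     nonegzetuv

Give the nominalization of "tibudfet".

gut and negzet both end in -t yet inflect differently (hagutet, nonegzetuv), so the final letter is not what conditions the rule; the number of vowels is.
"tibudfet" has 3 vowels. The stems with 3 vowels (mazhobit → famazhobit, honuhed → fahonuhed, puwalud → fapuwalud) add the prefix fa-.
The other patterns: stems with 1 vowel add ha- … -et around the stem; stems with 2 vowels add no- … -uv around the stem.
So tibudfet → fatibudfet.

fatibudfet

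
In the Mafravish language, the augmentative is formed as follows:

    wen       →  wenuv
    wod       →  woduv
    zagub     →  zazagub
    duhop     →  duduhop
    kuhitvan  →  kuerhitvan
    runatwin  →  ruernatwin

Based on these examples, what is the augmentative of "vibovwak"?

wen and kuhitvan both end in -n yet inflect differently (wenuv, kuerhitvan), so the final letter is not what conditions the rule; the number of vowels is.
"vibovwak" has 3 vowels. The stems with 3 vowels (kuhitvan → kuerhitvan, runatwin → ruernatwin) insert -er- after the first vowel.
The other patterns: stems with 1 vowel add -uv; stems with 2 vowels repeat the first consonant+vowel as a prefix.
So vibovwak → vierbovwak.

vierbovwak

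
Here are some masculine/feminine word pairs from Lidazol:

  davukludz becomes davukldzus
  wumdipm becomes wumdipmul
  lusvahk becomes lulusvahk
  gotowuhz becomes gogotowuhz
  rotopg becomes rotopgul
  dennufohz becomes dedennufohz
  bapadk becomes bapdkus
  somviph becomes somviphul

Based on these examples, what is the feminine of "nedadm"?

neddmus

davukludz and gotowuhz both end in -z yet inflect differently (davukldzus, gogotowuhz), so the final letter is not what conditions the rule; the second-to-last letter is.
"nedadm" has second-to-last letter 'd'. The stems whose second-to-last letter is 'd' (davukludz → davukldzus, bapadk → bapdkus) delete the last vowel and add -us.
The other patterns: stems whose second-to-last letter is 'p' add -ul; stems whose second-to-last letter is 'h' repeat the first consonant+vowel as a prefix.
So nedadm → neddmus.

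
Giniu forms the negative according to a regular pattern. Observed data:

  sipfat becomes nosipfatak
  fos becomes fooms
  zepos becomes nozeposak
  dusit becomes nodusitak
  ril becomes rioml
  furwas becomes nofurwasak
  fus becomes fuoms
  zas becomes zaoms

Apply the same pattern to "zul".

zuoml

fus and furwas both end in -s yet inflect differently (fuoms, nofurwasak), so the final letter is not what conditions the rule; the number of vowels is.
"zul" has 1 vowel. The stems with 1 vowel (fus → fuoms, zas → zaoms, fos → fooms) insert -om- after the first vowel.
So zul → zuoml.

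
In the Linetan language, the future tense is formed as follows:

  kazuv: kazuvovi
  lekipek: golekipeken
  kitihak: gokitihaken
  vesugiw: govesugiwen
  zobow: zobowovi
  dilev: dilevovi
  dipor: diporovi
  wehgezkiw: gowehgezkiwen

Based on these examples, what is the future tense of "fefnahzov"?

gofefnahzoven

vesugiw and zobow both end in -w yet inflect differently (govesugiwen, zobowovi), so the final letter is not what conditions the rule; the number of vowels is.
"fefnahzov" has 3 vowels. The stems with 3 vowels (lekipek → golekipeken, kitihak → gokitihaken, vesugiw → govesugiwen) add go- … -en around the stem.
So fefnahzov → gofefnahzoven.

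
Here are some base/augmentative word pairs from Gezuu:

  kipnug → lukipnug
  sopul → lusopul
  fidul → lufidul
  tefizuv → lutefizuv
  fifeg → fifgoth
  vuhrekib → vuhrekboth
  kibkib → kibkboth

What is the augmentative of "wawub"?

luwawub

kipnug and fifeg both end in -g yet inflect differently (lukipnug, fifgoth), so the final letter is not what conditions the rule; the last vowel is.
"wawub" has last vowel 'u'. The stems whose last vowel is 'u' (kipnug → lukipnug, sopul → lusopul, fidul → lufidul) add the prefix lu-.
So wawub → luwawub.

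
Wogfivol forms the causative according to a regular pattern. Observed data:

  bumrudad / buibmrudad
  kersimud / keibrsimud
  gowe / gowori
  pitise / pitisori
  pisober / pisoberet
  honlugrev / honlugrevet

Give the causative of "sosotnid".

gowe and pisober both have last vowel 'e' yet inflect differently (gowori, pisoberet), so the last vowel is not what conditions the rule; the final letter is.
"sosotnid" ends in -d. The stems ending in -d (bumrudad → buibmrudad, kersimud → keibrsimud) insert -ib- after the first vowel.
The other patterns: stems ending in -e drop the final letter and add -ori; stems ending in -r or -v add -et.
So sosotnid → soibsotnid.

soibsotnid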